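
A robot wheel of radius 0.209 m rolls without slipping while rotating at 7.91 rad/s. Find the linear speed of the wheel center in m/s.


v = omega * r = 7.91 * 0.209 = 1.6532

1.6532 m/s


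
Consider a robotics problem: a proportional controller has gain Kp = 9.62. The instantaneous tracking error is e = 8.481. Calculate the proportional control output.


u_P = Kp * e = 9.62 * 8.481 = 81.5872

81.5872


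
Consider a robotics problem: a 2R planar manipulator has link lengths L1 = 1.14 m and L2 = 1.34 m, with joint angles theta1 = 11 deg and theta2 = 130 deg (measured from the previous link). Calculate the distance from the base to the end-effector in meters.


x = L1*cos(th1) + L2*cos(th1+th2) = 0.077679
y = L1*sin(th1) + L2*sin(th1+th2) = 1.060812
d = sqrt(x^2 + y^2) = sqrt(0.006034 + 1.125322) = 1.0637

1.0637 m


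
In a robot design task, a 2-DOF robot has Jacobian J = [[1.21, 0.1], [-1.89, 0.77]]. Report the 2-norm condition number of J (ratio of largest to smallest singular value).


JJ^T eigenvalues: trace(JJ^T) = 5.6391, det(JJ^T) = det(J)^2 = 1.25596849
s_max^2 = (5.6391 + sqrt(26.77557485))/2 = 5.40680602
s_min^2 = (5.6391 - sqrt(26.77557485))/2 = 0.23229398
kappa = s_max/s_min = sqrt(5.40680602/0.23229398) = 4.8245

4.8245


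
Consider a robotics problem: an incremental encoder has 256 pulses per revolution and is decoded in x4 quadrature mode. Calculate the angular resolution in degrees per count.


resolution = 360 / (PPR * 4) = 360 / 1024 = 0.3516

0.3516 degrees


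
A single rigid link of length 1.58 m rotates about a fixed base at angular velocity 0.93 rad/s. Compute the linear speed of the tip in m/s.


v = L*omega = 1.58 * 0.93 = 1.4694

1.4694 m/s


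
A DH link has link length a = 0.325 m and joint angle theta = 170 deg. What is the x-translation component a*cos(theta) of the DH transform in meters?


a*cos(theta) = 0.325*cos(170 deg) = -0.3201

-0.3201 m


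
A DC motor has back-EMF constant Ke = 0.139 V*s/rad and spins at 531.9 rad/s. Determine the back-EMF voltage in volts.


V_emf = Ke * omega = 0.139*531.9 = 73.9341

73.9341 V


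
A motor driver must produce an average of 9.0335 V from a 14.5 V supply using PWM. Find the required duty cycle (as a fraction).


D = V_avg/V_supply = 9.0335/14.5 = 0.6230

0.6230


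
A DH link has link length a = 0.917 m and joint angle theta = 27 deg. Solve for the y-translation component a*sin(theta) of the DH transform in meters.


a*sin(theta) = 0.917*sin(27 deg) = 0.4163

0.4163 m


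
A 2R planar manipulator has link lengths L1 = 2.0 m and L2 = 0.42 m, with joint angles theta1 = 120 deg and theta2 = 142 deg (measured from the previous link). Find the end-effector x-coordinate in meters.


x = L1*cos(th1) + L2*cos(th1+th2) = 2.0*cos(120 deg) + 0.42*cos(262 deg) = -1.0585

-1.0585 m


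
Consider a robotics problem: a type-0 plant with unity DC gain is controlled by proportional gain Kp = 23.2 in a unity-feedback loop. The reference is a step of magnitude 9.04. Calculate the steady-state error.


e_ss = R/(1 + Kp) = 9.04/(1 + 23.2) = 9.04/24.2000 = 0.3736

0.3736


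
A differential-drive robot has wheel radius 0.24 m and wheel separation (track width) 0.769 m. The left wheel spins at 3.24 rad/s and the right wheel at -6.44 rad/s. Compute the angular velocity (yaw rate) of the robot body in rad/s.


omega = r*(wR - wL)/L = 0.24*(-6.44 - (3.24))/0.769 = -3.0211

-3.0211 rad/s


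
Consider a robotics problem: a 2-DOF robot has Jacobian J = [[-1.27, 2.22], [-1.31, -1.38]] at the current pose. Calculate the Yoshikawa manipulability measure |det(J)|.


det(J) = -1.27*-1.38 - (2.22)*(-1.31) = 4.6608
|det(J)| = 4.6608

4.6608


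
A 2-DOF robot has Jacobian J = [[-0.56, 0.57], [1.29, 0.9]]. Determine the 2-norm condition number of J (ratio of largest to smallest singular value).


JJ^T eigenvalues: trace(JJ^T) = 3.1126, det(JJ^T) = det(J)^2 = 1.53586449
s_max^2 = (3.1126 + sqrt(3.54482080))/2 = 2.49768472
s_min^2 = (3.1126 - sqrt(3.54482080))/2 = 0.61491528
kappa = s_max/s_min = sqrt(2.49768472/0.61491528) = 2.0154

2.0154


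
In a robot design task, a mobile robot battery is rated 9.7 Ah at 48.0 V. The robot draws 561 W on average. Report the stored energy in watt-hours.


E = capacity * V = 9.7*48.0 = 465.6000

465.6000 Wh


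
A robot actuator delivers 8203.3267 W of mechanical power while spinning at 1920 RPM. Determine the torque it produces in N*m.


omega = 1920 * 2*pi/60 = 201.061930 rad/s
tau = P / omega = 8203.3267 / 201.061930 = 40.8000

40.8000 N*m


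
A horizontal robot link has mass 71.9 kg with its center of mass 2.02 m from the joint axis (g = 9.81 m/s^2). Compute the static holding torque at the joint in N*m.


tau = m*g*L = 71.9 * 9.81 * 2.02 = 1424.7848

1424.7848 N*m


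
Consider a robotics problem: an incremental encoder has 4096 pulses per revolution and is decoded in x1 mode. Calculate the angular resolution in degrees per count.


resolution = 360 / (PPR * 1) = 360 / 4096 = 0.0879

0.0879 degrees


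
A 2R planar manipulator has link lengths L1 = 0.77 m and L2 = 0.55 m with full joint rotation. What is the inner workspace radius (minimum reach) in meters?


r_min = |L1 - L2| = |0.77 - 0.55| = 0.2200

0.2200 m


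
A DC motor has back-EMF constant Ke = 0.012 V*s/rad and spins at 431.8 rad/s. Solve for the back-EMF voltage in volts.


V_emf = Ke * omega = 0.012*431.8 = 5.1816

5.1816 V


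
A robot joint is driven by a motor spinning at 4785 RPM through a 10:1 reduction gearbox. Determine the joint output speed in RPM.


omega_joint = omega_motor / N = 4785 / 10 = 478.5000

478.5000 RPM


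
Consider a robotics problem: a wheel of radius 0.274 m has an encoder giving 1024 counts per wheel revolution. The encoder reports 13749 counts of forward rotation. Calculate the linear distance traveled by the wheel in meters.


revs = 13749/1024 = 13.426758
d = revs * 2*pi*r = 13.426758 * 2*pi*0.274 = 23.1154

23.1154 m


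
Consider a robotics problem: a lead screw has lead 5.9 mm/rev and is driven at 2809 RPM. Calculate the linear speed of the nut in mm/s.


v = lead * (RPM/60) = 5.9*2809/60 = 276.2183

276.2183 mm/s


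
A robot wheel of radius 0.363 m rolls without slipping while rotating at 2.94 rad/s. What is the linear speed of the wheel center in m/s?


v = omega * r = 2.94 * 0.363 = 1.0672

1.0672 m/s


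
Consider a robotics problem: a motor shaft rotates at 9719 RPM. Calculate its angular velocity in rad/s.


omega = 9719 * 2*pi/60 = 1017.7713

1017.7713 rad/s


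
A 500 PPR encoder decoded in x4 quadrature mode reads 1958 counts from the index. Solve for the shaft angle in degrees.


angle = counts * 360 / (PPR*4) = 1958 * 360 / 2000 = 352.4400

352.4400 degrees


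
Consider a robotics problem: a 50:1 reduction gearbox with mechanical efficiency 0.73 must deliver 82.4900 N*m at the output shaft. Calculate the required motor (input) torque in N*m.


tau_in = tau_out / (N * eta) = 82.4900 / (50 * 0.73) = 2.2600

2.2600 N*m


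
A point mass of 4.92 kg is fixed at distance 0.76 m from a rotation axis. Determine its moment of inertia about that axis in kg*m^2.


I = m*r^2 = 4.92*0.76^2 = 2.8418

2.8418 kg*m^2


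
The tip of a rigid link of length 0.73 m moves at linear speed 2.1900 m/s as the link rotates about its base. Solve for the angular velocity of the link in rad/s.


omega = v / L = 2.1900 / 0.73 = 3.0000

3.0000 rad/s


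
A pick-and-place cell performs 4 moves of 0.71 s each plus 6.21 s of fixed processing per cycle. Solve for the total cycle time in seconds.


T = 4*0.71 + 6.21 = 9.0500

9.0500 s


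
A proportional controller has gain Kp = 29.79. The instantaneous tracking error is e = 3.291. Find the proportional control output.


u_P = Kp * e = 29.79 * 3.291 = 98.0389

98.0389


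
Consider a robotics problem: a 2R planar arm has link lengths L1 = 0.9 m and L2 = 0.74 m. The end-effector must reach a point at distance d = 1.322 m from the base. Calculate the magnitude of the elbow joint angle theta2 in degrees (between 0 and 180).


cos(th2) = (d^2 - L1^2 - L2^2)/(2*L1*L2) = (1.322^2 - 0.9^2 - 0.74^2)/(2*0.9*0.74) = 0.29285586
th2 = acos(0.29285586) = 72.9710 deg

72.9710 degrees


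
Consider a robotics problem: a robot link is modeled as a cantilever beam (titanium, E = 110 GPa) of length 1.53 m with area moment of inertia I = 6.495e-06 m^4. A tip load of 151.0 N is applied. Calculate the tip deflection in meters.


delta = F*L^3/(3*E*I) = 151.0*1.53^3/(3*1.100e+11*6.495e-06)
      = 540.818127/2143350 = 2.5232e-04

2.5232e-04 m


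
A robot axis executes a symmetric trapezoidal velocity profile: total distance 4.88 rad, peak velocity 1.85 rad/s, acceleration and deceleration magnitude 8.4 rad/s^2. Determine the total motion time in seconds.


t_acc = v/a = 1.85/8.4 = 0.220238 s
d_acc = v^2/(2a) = 0.203720 rad (each ramp)
d_cruise = 4.88 - 2*0.203720 = 4.472560 rad
t_cruise = 4.472560/1.85 = 2.417600 s
t_total = 2*0.220238 + 2.417600 = 2.8581

2.8581 s


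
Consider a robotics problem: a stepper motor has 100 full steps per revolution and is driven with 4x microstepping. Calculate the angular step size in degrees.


step = 360/(100*4) = 360/400 = 0.9000

0.9000 degrees


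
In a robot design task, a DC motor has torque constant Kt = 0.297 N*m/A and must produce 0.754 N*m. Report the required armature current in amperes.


I = tau / Kt = 0.754/0.297 = 2.5387

2.5387 A


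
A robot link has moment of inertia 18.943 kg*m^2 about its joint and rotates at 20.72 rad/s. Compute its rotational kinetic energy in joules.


KE = (1/2)*I*omega^2 = 0.5*18.943*20.72^2 = 4066.2892

4066.2892 J


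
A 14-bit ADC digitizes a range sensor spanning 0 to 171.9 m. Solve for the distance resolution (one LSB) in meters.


res = range / 2^n = 171.9/2^14 = 171.9/16384 = 0.0105

0.0105 m


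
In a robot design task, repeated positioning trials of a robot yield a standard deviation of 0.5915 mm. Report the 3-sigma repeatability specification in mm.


repeatability = 3*sigma = 3*0.5915 = 1.7745

1.7745 mm


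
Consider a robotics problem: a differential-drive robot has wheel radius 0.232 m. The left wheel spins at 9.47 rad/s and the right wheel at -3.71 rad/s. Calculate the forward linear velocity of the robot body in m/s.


v = r*(wR + wL)/2 = 0.232*(-3.71 + 9.47)/2 = 0.6682

0.6682 m/s


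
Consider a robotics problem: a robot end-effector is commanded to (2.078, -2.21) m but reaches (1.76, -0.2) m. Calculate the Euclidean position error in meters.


dx = 1.76 - (2.078) = -0.3180, dy = -0.2 - (-2.21) = 2.0100
err = sqrt(0.101124 + 4.040100) = 2.0350

2.0350 m


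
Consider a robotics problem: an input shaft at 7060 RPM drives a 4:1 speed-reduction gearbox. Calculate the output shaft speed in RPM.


omega_out = omega_in / N = 7060 / 4 = 1765.0000

1765.0000 RPM


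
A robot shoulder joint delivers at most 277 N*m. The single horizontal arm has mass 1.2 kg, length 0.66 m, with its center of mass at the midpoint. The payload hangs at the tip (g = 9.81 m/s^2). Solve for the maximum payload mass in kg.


tau_arm = m_arm*g*(L/2) = 1.2*9.81*0.66/2 = 3.8848 N*m
tau_payload = tau_max - tau_arm = 277 - 3.8848 = 273.1152
m_payload = tau_payload / (g*L) = 273.1152 / (9.81*0.66) = 42.1826

42.1826 kg


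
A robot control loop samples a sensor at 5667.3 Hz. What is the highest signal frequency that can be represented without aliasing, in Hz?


f_max = f_s/2 = 5667.3/2 = 2833.6500

2833.6500 Hz


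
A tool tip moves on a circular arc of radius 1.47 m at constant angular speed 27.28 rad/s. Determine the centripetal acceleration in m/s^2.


a_c = omega^2 * r = 27.28^2 * 1.47 = 1093.9716

1093.9716 m/s^2


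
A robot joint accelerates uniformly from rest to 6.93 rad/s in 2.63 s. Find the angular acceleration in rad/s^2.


alpha = delta_omega / t = 6.93 / 2.63 = 2.6350

2.6350 rad/s^2


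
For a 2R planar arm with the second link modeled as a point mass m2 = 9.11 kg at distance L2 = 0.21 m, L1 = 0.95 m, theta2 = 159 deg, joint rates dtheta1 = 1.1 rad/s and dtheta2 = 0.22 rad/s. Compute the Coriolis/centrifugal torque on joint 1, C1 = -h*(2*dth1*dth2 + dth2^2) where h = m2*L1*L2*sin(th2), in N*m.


h = m2*L1*L2*sin(th2) = 9.11*0.95*0.21*sin(159 deg) = 0.651314
C1 = -h*(2*1.1*0.22 + 0.22^2) = -0.651314*0.5324 = -0.3468

-0.3468 N*m


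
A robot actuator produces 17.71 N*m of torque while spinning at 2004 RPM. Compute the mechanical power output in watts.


omega = 2004 * 2*pi/60 = 209.858389 rad/s
P = tau * omega = 17.71 * 209.858389 = 3716.5921

3716.5921 W


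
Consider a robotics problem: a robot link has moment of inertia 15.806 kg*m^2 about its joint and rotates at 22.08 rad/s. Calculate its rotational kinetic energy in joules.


KE = (1/2)*I*omega^2 = 0.5*15.806*22.08^2 = 3852.9211

3852.9211 J


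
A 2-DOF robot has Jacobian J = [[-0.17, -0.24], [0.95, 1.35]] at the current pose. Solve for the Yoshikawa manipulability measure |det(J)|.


det(J) = -0.17*1.35 - (-0.24)*(0.95) = -0.0015
|det(J)| = 0.0015

0.0015


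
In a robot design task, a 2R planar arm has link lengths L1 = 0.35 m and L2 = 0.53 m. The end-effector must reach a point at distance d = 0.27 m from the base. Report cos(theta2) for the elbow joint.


cos(th2) = (d^2 - L1^2 - L2^2)/(2*L1*L2) = (0.27^2 - 0.35^2 - 0.53^2)/(2*0.35*0.53) = -0.8908

-0.8908


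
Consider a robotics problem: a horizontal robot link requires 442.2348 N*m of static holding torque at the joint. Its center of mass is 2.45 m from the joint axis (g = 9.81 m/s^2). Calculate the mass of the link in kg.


m = tau / (g*L) = 442.2348 / (9.81 * 2.45) = 18.4000

18.4000 kg


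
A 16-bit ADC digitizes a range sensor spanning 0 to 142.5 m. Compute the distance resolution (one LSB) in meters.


res = range / 2^n = 142.5/2^16 = 142.5/65536 = 0.0022

0.0022 m


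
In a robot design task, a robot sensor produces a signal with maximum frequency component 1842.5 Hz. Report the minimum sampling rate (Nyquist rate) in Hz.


f_s,min = 2*f_max = 2*1842.5 = 3685.0000

3685.0000 Hz


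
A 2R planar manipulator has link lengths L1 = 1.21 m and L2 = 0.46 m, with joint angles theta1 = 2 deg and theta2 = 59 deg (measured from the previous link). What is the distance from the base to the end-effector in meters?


x = L1*cos(th1) + L2*cos(th1+th2) = 1.432275
y = L1*sin(th1) + L2*sin(th1+th2) = 0.444553
d = sqrt(x^2 + y^2) = sqrt(2.051412 + 0.197627) = 1.4997

1.4997 m


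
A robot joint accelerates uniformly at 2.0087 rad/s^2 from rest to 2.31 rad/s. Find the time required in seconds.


t = delta_omega / alpha = 2.31 / 2.0087 = 1.1500

1.1500 s


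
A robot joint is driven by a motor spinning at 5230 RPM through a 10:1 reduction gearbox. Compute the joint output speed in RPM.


omega_joint = omega_motor / N = 5230 / 10 = 523.0000

523.0000 RPM


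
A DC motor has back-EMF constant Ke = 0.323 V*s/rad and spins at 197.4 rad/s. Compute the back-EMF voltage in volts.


V_emf = Ke * omega = 0.323*197.4 = 63.7602

63.7602 V


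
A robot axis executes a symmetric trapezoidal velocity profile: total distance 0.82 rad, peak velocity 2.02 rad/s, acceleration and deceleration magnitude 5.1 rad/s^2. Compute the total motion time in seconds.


t_acc = v/a = 2.02/5.1 = 0.396078 s
d_acc = v^2/(2a) = 0.400039 rad (each ramp)
d_cruise = 0.82 - 2*0.400039 = 0.019922 rad
t_cruise = 0.019922/2.02 = 0.009862 s
t_total = 2*0.396078 + 0.009862 = 0.8020

0.8020 s


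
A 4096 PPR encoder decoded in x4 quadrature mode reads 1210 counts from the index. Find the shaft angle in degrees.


angle = counts * 360 / (PPR*4) = 1210 * 360 / 16384 = 26.5869

26.5869 degrees


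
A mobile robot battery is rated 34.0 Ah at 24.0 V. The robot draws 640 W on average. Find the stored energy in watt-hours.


E = capacity * V = 34.0*24.0 = 816.0000

816.0000 Wh


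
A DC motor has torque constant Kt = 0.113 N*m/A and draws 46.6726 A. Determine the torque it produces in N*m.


tau = Kt * I = 0.113*46.6726 = 5.2740

5.2740 N*m


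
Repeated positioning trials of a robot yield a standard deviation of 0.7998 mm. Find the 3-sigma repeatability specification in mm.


repeatability = 3*sigma = 3*0.7998 = 2.3994

2.3994 mm


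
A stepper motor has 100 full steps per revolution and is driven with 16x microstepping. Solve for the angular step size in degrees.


step = 360/(100*16) = 360/1600 = 0.2250

0.2250 degrees


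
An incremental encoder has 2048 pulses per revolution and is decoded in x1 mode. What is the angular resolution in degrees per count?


resolution = 360 / (PPR * 1) = 360 / 2048 = 0.1758

0.1758 degrees


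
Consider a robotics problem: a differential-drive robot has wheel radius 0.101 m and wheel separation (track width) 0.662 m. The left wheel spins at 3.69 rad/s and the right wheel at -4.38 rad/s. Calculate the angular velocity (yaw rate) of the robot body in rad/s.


omega = r*(wR - wL)/L = 0.101*(-4.38 - (3.69))/0.662 = -1.2312

-1.2312 rad/s


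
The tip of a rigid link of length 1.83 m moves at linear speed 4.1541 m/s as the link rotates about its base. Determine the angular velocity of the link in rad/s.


omega = v / L = 4.1541 / 1.83 = 2.2700

2.2700 rad/s


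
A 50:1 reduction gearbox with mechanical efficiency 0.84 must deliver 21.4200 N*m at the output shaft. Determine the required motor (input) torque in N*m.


tau_in = tau_out / (N * eta) = 21.4200 / (50 * 0.84) = 0.5100

0.5100 N*m


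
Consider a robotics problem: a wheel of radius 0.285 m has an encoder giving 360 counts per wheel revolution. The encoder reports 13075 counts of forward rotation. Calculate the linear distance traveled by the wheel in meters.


revs = 13075/360 = 36.319444
d = revs * 2*pi*r = 36.319444 * 2*pi*0.285 = 65.0375

65.0375 m


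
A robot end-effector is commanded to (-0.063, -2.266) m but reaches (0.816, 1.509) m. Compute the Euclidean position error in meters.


dx = 0.816 - (-0.063) = 0.8790, dy = 1.509 - (-2.266) = 3.7750
err = sqrt(0.772641 + 14.250625) = 3.8760

3.8760 m


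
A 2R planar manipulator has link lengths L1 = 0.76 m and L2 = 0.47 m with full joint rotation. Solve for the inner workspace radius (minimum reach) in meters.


r_min = |L1 - L2| = |0.76 - 0.47| = 0.2900

0.2900 m


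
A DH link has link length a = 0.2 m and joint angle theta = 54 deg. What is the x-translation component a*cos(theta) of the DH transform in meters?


a*cos(theta) = 0.2*cos(54 deg) = 0.1176

0.1176 m


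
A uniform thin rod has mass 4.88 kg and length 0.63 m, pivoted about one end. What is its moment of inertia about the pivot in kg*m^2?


I = (1/3)*m*L^2 = (1/3)*4.88*0.63^2 = 0.6456

0.6456 kg*m^2


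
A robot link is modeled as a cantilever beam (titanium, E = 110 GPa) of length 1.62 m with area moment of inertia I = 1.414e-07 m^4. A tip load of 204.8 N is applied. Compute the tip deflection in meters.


delta = F*L^3/(3*E*I) = 204.8*1.62^3/(3*1.100e+11*1.414e-07)
      = 870.7129344/46662 = 0.0187

0.0187 m


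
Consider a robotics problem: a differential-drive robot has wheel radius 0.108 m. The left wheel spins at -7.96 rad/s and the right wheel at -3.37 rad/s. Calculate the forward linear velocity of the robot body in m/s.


v = r*(wR + wL)/2 = 0.108*(-3.37 + -7.96)/2 = -0.6118

-0.6118 m/s


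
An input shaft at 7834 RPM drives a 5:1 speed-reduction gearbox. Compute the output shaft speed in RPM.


omega_out = omega_in / N = 7834 / 5 = 1566.8000

1566.8000 RPM


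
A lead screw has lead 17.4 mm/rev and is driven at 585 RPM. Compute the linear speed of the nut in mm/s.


v = lead * (RPM/60) = 17.4*585/60 = 169.6500

169.6500 mm/s


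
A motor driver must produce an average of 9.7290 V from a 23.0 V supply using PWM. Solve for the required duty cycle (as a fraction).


D = V_avg/V_supply = 9.7290/23.0 = 0.4230

0.4230


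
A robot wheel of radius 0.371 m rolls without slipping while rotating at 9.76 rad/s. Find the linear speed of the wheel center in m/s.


v = omega * r = 9.76 * 0.371 = 3.6210

3.6210 m/s


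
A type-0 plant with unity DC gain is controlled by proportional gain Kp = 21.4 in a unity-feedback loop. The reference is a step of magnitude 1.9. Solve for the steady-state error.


e_ss = R/(1 + Kp) = 1.9/(1 + 21.4) = 1.9/22.4000 = 0.0848

0.0848


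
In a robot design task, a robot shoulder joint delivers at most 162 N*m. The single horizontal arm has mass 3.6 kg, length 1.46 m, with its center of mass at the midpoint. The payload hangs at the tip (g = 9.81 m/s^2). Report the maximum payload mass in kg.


tau_arm = m_arm*g*(L/2) = 3.6*9.81*1.46/2 = 25.7807 N*m
tau_payload = tau_max - tau_arm = 162 - 25.7807 = 136.2193
m_payload = tau_payload / (g*L) = 136.2193 / (9.81*1.46) = 9.5108

9.5108 kg


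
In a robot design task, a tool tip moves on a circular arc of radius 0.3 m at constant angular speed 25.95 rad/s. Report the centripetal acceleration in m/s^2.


a_c = omega^2 * r = 25.95^2 * 0.3 = 202.0207

202.0207 m/s^2


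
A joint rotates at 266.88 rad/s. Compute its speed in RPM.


RPM = 266.88 * 60/(2*pi) = 2548.5163

2548.5163 RPM


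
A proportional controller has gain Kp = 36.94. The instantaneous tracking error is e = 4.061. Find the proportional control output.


u_P = Kp * e = 36.94 * 4.061 = 150.0133

150.0133


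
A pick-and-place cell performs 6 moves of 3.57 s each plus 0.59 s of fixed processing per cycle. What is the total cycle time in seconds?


T = 6*3.57 + 0.59 = 22.0100

22.0100 s


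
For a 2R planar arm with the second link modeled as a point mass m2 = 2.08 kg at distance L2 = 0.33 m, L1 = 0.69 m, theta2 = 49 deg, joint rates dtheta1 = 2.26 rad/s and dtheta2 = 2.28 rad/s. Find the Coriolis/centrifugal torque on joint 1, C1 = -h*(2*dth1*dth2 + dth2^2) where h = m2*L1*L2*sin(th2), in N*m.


h = m2*L1*L2*sin(th2) = 2.08*0.69*0.33*sin(49 deg) = 0.357443
C1 = -h*(2*2.26*2.28 + 2.28^2) = -0.357443*15.5040 = -5.5418

-5.5418 N*m


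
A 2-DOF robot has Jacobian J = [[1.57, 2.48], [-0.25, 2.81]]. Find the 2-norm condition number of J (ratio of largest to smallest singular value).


JJ^T eigenvalues: trace(JJ^T) = 16.5739, det(JJ^T) = det(J)^2 = 25.31800489
s_max^2 = (16.5739 + sqrt(173.42214165))/2 = 14.87144204
s_min^2 = (16.5739 - sqrt(173.42214165))/2 = 1.70245796
kappa = s_max/s_min = sqrt(14.87144204/1.70245796) = 2.9556

2.9556


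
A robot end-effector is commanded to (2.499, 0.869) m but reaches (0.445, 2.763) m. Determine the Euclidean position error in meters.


dx = 0.445 - (2.499) = -2.0540, dy = 2.763 - (0.869) = 1.8940
err = sqrt(4.218916 + 3.587236) = 2.7939

2.7939 m


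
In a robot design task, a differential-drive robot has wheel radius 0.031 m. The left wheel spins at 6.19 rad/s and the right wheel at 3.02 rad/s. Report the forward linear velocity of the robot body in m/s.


v = r*(wR + wL)/2 = 0.031*(3.02 + 6.19)/2 = 0.1428

0.1428 m/s


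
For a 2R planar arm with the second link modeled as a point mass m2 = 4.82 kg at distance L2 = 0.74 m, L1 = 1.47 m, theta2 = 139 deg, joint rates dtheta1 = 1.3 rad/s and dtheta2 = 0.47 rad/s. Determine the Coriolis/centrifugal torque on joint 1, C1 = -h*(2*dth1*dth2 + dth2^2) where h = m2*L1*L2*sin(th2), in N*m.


h = m2*L1*L2*sin(th2) = 4.82*1.47*0.74*sin(139 deg) = 3.439846
C1 = -h*(2*1.3*0.47 + 0.47^2) = -3.439846*1.4429 = -4.9634

-4.9634 N*m


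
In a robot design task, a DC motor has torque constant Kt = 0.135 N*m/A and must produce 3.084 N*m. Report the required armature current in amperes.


I = tau / Kt = 3.084/0.135 = 22.8444

22.8444 A


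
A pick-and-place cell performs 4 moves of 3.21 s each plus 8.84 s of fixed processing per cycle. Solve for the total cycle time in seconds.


T = 4*3.21 + 8.84 = 21.6800

21.6800 s


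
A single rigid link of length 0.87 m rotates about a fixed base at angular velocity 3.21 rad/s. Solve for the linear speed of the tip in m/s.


v = L*omega = 0.87 * 3.21 = 2.7927

2.7927 m/s


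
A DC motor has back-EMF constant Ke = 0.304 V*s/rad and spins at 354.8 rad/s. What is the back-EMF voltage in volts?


V_emf = Ke * omega = 0.304*354.8 = 107.8592

107.8592 V


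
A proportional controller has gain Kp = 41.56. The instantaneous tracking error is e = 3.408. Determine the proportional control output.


u_P = Kp * e = 41.56 * 3.408 = 141.6365

141.6365


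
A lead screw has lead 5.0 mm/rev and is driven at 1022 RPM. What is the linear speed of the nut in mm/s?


v = lead * (RPM/60) = 5.0*1022/60 = 85.1667

85.1667 mm/s


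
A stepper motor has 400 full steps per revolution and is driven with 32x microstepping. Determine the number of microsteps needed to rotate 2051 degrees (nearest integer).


step_size = 360/(400*32) = 360/12800 = 0.028125 deg
n = 2051/(360/12800) = 2051*12800/360 = 72924.4444 -> 72924

72924 steps


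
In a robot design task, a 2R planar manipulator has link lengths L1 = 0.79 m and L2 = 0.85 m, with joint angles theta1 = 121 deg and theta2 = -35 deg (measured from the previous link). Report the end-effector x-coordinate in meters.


x = L1*cos(th1) + L2*cos(th1+th2) = 0.79*cos(121 deg) + 0.85*cos(86 deg) = -0.3476

-0.3476 m


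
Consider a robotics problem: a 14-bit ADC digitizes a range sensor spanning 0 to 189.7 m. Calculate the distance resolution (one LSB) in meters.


res = range / 2^n = 189.7/2^14 = 189.7/16384 = 0.0116

0.0116 m


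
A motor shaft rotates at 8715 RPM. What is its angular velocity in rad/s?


omega = 8715 * 2*pi/60 = 912.6327

912.6327 rad/s


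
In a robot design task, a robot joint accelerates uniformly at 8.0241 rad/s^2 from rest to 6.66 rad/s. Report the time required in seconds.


t = delta_omega / alpha = 6.66 / 8.0241 = 0.8300

0.8300 s


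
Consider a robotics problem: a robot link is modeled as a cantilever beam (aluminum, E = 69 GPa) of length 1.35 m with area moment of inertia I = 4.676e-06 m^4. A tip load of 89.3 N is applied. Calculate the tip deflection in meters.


delta = F*L^3/(3*E*I) = 89.3*1.35^3/(3*6.900e+10*4.676e-06)
      = 219.7114875/967932 = 2.2699e-04

2.2699e-04 m


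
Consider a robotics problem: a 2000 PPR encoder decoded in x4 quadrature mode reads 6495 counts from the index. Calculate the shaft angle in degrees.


angle = counts * 360 / (PPR*4) = 6495 * 360 / 8000 = 292.2750

292.2750 degrees


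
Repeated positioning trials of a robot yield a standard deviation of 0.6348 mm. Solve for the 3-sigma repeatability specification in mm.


repeatability = 3*sigma = 3*0.6348 = 1.9044

1.9044 mm


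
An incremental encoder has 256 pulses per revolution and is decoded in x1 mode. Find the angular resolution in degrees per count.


resolution = 360 / (PPR * 1) = 360 / 256 = 1.4062

1.4062 degrees


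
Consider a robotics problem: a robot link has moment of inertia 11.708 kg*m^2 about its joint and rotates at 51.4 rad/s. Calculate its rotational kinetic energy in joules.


KE = (1/2)*I*omega^2 = 0.5*11.708*51.4^2 = 15466.0338

15466.0338 J


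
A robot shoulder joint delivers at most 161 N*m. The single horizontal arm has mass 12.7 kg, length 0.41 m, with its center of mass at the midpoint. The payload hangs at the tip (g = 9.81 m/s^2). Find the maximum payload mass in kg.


tau_arm = m_arm*g*(L/2) = 12.7*9.81*0.41/2 = 25.5403 N*m
tau_payload = tau_max - tau_arm = 161 - 25.5403 = 135.4597
m_payload = tau_payload / (g*L) = 135.4597 / (9.81*0.41) = 33.6788

33.6788 kg


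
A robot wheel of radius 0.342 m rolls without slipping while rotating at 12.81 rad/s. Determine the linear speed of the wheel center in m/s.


v = omega * r = 12.81 * 0.342 = 4.3810

4.3810 m/s


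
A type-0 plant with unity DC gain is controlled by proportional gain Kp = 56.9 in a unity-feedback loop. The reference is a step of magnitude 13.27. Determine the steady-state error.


e_ss = R/(1 + Kp) = 13.27/(1 + 56.9) = 13.27/57.9000 = 0.2292

0.2292


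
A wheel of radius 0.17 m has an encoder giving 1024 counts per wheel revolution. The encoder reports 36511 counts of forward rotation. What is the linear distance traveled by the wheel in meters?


revs = 36511/1024 = 35.655273
d = revs * 2*pi*r = 35.655273 * 2*pi*0.17 = 38.0849

38.0849 m


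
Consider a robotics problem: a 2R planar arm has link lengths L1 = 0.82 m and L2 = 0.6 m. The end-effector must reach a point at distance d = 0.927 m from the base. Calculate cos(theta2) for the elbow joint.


cos(th2) = (d^2 - L1^2 - L2^2)/(2*L1*L2) = (0.927^2 - 0.82^2 - 0.6^2)/(2*0.82*0.6) = -0.1759

-0.1759


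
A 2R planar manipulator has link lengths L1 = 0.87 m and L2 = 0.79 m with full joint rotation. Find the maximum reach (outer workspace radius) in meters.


r_max = L1 + L2 = 0.87 + 0.79 = 1.6600

1.6600 m


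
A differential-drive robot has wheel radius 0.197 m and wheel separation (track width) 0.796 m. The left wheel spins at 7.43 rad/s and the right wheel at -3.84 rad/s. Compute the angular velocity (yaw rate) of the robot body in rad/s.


omega = r*(wR - wL)/L = 0.197*(-3.84 - (7.43))/0.796 = -2.7892

-2.7892 rad/s


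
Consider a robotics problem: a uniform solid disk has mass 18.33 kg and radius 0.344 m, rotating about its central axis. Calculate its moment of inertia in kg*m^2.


I = (1/2)*m*R^2 = 0.5*18.33*0.344^2 = 1.0845

1.0845 kg*m^2


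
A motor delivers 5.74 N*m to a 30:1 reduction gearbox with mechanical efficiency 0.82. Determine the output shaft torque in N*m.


tau_out = tau_in * N * eta = 5.74 * 30 * 0.82 = 141.2040

141.2040 N*m


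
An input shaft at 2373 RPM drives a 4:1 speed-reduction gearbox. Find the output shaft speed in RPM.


omega_out = omega_in / N = 2373 / 4 = 593.2500

593.2500 RPM


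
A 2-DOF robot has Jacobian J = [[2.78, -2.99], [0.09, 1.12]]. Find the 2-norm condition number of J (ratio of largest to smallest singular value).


JJ^T eigenvalues: trace(JJ^T) = 17.9310, det(JJ^T) = det(J)^2 = 11.44265929
s_max^2 = (17.9310 + sqrt(275.75012384))/2 = 17.26836282
s_min^2 = (17.9310 - sqrt(275.75012384))/2 = 0.66263718
kappa = s_max/s_min = sqrt(17.26836282/0.66263718) = 5.1049

5.1049


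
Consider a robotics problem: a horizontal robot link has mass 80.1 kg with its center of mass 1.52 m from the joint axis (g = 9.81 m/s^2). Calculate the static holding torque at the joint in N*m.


tau = m*g*L = 80.1 * 9.81 * 1.52 = 1194.3871

1194.3871 N*m


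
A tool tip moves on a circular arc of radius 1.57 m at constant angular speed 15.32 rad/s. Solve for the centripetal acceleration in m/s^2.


a_c = omega^2 * r = 15.32^2 * 1.57 = 368.4828

368.4828 m/s^2


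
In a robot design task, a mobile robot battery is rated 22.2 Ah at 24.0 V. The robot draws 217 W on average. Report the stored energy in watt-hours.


E = capacity * V = 22.2*24.0 = 532.8000

532.8000 Wh


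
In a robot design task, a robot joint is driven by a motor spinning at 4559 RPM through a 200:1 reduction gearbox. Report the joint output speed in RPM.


omega_joint = omega_motor / N = 4559 / 200 = 22.7950

22.7950 RPM


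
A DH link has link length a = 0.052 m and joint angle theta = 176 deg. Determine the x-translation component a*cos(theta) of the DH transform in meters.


a*cos(theta) = 0.052*cos(176 deg) = -0.0519

-0.0519 m


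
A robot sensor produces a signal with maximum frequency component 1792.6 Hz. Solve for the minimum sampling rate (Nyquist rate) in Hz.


f_s,min = 2*f_max = 2*1792.6 = 3585.2000

3585.2000 Hz


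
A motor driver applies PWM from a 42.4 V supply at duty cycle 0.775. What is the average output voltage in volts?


V_avg = V_supply * D = 42.4*0.775 = 32.8600

32.8600 V


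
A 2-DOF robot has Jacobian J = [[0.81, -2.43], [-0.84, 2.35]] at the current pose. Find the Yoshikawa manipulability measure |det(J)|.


det(J) = 0.81*2.35 - (-2.43)*(-0.84) = -0.1377
|det(J)| = 0.1377

0.1377


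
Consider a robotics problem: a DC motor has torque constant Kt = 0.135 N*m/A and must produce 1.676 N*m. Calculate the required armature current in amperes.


I = tau / Kt = 1.676/0.135 = 12.4148

12.4148 A


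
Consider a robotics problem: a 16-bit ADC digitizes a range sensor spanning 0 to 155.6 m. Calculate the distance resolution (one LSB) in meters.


res = range / 2^n = 155.6/2^16 = 155.6/65536 = 0.0024

0.0024 m


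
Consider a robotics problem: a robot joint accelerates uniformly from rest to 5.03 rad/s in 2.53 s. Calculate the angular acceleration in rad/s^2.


alpha = delta_omega / t = 5.03 / 2.53 = 1.9881

1.9881 rad/s^2


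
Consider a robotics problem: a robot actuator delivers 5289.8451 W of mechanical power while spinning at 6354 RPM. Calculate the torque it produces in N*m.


omega = 6354 * 2*pi/60 = 665.389324 rad/s
tau = P / omega = 5289.8451 / 665.389324 = 7.9500

7.9500 N*m


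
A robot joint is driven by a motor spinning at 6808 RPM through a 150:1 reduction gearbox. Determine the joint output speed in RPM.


omega_joint = omega_motor / N = 6808 / 150 = 45.3867

45.3867 RPM


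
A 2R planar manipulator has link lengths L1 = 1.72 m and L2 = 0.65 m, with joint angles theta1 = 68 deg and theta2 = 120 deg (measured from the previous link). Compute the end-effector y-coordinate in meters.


y = L1*sin(th1) + L2*sin(th1+th2) = 1.72*sin(68 deg) + 0.65*sin(188 deg) = 1.5043

1.5043 m


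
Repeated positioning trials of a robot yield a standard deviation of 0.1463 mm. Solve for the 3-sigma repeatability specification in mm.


repeatability = 3*sigma = 3*0.1463 = 0.4389

0.4389 mm


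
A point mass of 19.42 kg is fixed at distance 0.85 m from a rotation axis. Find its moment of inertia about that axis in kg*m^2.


I = m*r^2 = 19.42*0.85^2 = 14.0310

14.0310 kg*m^2


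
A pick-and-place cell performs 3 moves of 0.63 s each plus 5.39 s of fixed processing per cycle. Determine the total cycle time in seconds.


T = 3*0.63 + 5.39 = 7.2800

7.2800 s


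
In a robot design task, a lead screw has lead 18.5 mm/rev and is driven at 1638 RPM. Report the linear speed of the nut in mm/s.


v = lead * (RPM/60) = 18.5*1638/60 = 505.0500

505.0500 mm/s


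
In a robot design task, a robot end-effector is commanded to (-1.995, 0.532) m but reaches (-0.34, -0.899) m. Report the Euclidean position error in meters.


dx = -0.34 - (-1.995) = 1.6550, dy = -0.899 - (0.532) = -1.4310
err = sqrt(2.739025 + 2.047761) = 2.1879

2.1879 m


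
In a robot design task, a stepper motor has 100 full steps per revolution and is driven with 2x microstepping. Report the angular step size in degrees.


step = 360/(100*2) = 360/200 = 1.8000

1.8000 degrees


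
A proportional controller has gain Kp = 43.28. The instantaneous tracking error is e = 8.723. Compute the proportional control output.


u_P = Kp * e = 43.28 * 8.723 = 377.5314

377.5314


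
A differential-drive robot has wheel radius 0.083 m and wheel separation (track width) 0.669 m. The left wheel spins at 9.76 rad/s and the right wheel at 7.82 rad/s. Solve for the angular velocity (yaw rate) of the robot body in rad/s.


omega = r*(wR - wL)/L = 0.083*(7.82 - (9.76))/0.669 = -0.2407

-0.2407 rad/s


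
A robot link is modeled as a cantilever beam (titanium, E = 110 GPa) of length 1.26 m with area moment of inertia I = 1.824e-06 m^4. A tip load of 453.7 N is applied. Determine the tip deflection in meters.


delta = F*L^3/(3*E*I) = 453.7*1.26^3/(3*1.100e+11*1.824e-06)
      = 907.5705912/601920 = 0.0015

0.0015 m


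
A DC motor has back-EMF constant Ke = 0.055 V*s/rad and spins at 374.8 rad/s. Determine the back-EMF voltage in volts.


V_emf = Ke * omega = 0.055*374.8 = 20.6140

20.6140 V


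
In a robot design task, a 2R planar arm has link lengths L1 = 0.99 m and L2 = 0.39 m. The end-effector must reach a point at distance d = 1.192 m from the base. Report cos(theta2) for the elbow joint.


cos(th2) = (d^2 - L1^2 - L2^2)/(2*L1*L2) = (1.192^2 - 0.99^2 - 0.39^2)/(2*0.99*0.39) = 0.3738

0.3738


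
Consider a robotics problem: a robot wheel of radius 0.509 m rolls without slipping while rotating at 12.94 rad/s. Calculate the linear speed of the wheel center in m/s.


v = omega * r = 12.94 * 0.509 = 6.5865

6.5865 m/s


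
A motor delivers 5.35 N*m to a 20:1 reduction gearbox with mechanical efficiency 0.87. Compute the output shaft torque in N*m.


tau_out = tau_in * N * eta = 5.35 * 20 * 0.87 = 93.0900

93.0900 N*m


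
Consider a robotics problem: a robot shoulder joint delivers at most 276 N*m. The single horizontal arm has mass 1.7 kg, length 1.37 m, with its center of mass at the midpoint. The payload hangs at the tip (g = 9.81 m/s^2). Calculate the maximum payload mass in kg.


tau_arm = m_arm*g*(L/2) = 1.7*9.81*1.37/2 = 11.4237 N*m
tau_payload = tau_max - tau_arm = 276 - 11.4237 = 264.5763
m_payload = tau_payload / (g*L) = 264.5763 / (9.81*1.37) = 19.6862

19.6862 kg


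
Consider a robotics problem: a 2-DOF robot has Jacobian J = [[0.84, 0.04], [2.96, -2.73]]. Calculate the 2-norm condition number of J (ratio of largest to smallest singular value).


JJ^T eigenvalues: trace(JJ^T) = 16.9217, det(JJ^T) = det(J)^2 = 5.81581456
s_max^2 = (16.9217 + sqrt(263.08067265))/2 = 16.57073090
s_min^2 = (16.9217 - sqrt(263.08067265))/2 = 0.35096910
kappa = s_max/s_min = sqrt(16.57073090/0.35096910) = 6.8713

6.8713


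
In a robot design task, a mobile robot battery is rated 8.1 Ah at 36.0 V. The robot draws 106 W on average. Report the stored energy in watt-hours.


E = capacity * V = 8.1*36.0 = 291.6000

291.6000 Wh


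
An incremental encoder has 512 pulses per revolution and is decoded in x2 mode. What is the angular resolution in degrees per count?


resolution = 360 / (PPR * 2) = 360 / 1024 = 0.3516

0.3516 degrees


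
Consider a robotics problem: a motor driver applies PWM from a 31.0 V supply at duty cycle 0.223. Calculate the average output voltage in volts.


V_avg = V_supply * D = 31.0*0.223 = 6.9130

6.9130 V


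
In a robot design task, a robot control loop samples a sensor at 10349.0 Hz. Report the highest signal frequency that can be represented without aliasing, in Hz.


f_max = f_s/2 = 10349.0/2 = 5174.5000

5174.5000 Hz


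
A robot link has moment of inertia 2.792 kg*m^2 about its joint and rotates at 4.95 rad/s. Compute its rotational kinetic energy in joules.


KE = (1/2)*I*omega^2 = 0.5*2.792*4.95^2 = 34.2055

34.2055 J


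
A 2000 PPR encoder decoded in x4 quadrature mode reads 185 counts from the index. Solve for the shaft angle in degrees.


angle = counts * 360 / (PPR*4) = 185 * 360 / 8000 = 8.3250

8.3250 degrees


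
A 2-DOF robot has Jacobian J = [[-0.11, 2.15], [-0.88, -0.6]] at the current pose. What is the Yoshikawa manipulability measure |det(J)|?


det(J) = -0.11*-0.6 - (2.15)*(-0.88) = 1.9580
|det(J)| = 1.9580

1.9580


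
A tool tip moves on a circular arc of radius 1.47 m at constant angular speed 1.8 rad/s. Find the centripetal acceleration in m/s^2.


a_c = omega^2 * r = 1.8^2 * 1.47 = 4.7628

4.7628 m/s^2


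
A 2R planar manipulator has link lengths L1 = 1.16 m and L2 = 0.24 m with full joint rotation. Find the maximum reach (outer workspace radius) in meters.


r_max = L1 + L2 = 1.16 + 0.24 = 1.4000

1.4000 m


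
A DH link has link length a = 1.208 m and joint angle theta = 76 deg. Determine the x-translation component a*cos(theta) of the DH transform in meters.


a*cos(theta) = 1.208*cos(76 deg) = 0.2922

0.2922 m


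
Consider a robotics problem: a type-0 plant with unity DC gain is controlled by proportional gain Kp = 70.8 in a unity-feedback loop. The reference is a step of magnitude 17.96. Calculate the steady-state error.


e_ss = R/(1 + Kp) = 17.96/(1 + 70.8) = 17.96/71.8000 = 0.2501

0.2501
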